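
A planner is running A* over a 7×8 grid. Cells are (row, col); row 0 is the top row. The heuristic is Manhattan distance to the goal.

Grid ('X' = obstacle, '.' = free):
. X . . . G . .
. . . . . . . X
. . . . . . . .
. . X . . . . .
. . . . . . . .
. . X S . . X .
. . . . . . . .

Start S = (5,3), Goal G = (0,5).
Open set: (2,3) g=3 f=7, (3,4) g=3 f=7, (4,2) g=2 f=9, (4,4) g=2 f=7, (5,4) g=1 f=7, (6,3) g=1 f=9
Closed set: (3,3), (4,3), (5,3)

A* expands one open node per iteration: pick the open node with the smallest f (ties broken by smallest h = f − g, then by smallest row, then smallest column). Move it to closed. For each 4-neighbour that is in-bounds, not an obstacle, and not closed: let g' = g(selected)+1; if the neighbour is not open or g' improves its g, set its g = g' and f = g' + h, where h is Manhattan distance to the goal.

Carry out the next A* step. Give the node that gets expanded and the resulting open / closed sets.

expanded=(2,3); open=[(1,3) g=4 f=7, (2,2) g=4 f=9, (2,4) g=4 f=7, (3,4) g=3 f=7, (4,2) g=2 f=9, (4,4) g=2 f=7, (5,4) g=1 f=7, (6,3) g=1 f=9]; closed=[(2,3), (3,3), (4,3), (5,3)]

step 1: expand (2,3) (f=7, h=4) → closed; open now [(1,3) g=4 f=7, (2,2) g=4 f=9, (2,4) g=4 f=7, (3,4) g=3 f=7, (4,2) g=2 f=9, (4,4) g=2 f=7, (5,4) g=1 f=7, (6,3) g=1 f=9]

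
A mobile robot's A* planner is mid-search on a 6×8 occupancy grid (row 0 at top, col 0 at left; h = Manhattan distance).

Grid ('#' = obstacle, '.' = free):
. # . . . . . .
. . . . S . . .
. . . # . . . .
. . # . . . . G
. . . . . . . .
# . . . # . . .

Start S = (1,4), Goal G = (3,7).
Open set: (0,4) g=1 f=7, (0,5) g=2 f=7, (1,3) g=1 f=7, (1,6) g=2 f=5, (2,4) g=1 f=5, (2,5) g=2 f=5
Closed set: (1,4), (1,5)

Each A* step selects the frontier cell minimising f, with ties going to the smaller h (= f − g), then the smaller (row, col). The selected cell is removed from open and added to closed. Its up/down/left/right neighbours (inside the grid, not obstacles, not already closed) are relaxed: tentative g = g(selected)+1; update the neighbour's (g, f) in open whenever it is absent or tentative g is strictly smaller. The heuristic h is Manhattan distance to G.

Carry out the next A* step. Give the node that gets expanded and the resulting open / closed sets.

expanded=(1,6); open=[(0,4) g=1 f=7, (0,5) g=2 f=7, (0,6) g=3 f=7, (1,3) g=1 f=7, (1,7) g=3 f=5, (2,4) g=1 f=5, (2,5) g=2 f=5, (2,6) g=3 f=5]; closed=[(1,4), (1,5), (1,6)]

step 1: expand (1,6) (f=5, h=3) → closed; open now [(0,4) g=1 f=7, (0,5) g=2 f=7, (0,6) g=3 f=7, (1,3) g=1 f=7, (1,7) g=3 f=5, (2,4) g=1 f=5, (2,5) g=2 f=5, (2,6) g=3 f=5]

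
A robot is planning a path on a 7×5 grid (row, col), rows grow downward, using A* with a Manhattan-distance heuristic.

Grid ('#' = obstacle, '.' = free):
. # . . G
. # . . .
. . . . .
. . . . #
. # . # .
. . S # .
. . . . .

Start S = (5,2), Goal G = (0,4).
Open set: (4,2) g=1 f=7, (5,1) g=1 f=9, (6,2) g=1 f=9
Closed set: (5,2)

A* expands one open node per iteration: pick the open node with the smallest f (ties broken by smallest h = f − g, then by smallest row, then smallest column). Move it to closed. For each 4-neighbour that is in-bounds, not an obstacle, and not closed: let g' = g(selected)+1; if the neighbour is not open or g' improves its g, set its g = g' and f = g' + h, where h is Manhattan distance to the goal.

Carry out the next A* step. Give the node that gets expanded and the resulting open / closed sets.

step 1: expand (4,2) (f=7, h=6) → closed; open now [(3,2) g=2 f=7, (5,1) g=1 f=9, (6,2) g=1 f=9]

expanded=(4,2); open=[(3,2) g=2 f=7, (5,1) g=1 f=9, (6,2) g=1 f=9]; closed=[(4,2), (5,2)]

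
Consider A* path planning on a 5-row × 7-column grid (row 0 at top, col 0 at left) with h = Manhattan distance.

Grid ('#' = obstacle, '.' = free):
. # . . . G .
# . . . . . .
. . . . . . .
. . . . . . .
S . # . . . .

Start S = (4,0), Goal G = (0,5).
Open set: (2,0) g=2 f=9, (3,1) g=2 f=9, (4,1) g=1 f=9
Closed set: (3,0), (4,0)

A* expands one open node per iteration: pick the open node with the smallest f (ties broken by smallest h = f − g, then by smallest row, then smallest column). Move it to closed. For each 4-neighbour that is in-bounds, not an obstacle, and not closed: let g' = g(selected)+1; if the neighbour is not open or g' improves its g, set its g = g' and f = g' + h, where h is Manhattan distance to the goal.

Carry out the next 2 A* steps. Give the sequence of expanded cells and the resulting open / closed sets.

order=[(2,0) → (2,1)]; open=[(1,1) g=4 f=9, (2,2) g=4 f=9, (3,1) g=2 f=9, (4,1) g=1 f=9]; closed=[(2,0), (2,1), (3,0), (4,0)]

step 1: expand (2,0) (f=9, h=7) → closed; open now [(2,1) g=3 f=9, (3,1) g=2 f=9, (4,1) g=1 f=9]
step 2: expand (2,1) (f=9, h=6) → closed; open now [(1,1) g=4 f=9, (2,2) g=4 f=9, (3,1) g=2 f=9, (4,1) g=1 f=9]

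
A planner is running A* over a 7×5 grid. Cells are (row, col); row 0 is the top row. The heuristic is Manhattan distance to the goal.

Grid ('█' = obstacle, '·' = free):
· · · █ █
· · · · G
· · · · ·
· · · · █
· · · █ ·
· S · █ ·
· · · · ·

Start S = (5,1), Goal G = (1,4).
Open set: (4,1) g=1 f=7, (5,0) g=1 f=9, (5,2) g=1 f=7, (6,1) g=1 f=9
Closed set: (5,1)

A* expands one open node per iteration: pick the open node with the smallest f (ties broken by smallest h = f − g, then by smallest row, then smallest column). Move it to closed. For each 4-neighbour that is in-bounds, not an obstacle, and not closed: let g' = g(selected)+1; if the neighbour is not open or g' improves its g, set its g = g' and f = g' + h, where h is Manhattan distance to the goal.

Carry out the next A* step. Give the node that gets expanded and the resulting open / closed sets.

expanded=(4,1); open=[(3,1) g=2 f=7, (4,0) g=2 f=9, (4,2) g=2 f=7, (5,0) g=1 f=9, (5,2) g=1 f=7, (6,1) g=1 f=9]; closed=[(4,1), (5,1)]

step 1: expand (4,1) (f=7, h=6) → closed; open now [(3,1) g=2 f=7, (4,0) g=2 f=9, (4,2) g=2 f=7, (5,0) g=1 f=9, (5,2) g=1 f=7, (6,1) g=1 f=9]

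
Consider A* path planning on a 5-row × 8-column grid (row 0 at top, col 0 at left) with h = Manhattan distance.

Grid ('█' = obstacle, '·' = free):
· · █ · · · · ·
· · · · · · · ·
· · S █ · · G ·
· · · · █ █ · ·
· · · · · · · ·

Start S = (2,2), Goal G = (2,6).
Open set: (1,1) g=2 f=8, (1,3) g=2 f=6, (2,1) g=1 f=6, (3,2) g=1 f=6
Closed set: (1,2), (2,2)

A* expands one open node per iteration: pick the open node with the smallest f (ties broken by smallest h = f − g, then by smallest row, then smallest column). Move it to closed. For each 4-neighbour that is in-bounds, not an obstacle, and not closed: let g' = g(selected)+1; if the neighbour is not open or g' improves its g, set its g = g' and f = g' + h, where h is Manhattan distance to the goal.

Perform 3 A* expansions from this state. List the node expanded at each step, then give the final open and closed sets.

order=[(1,3) → (1,4) → (1,5)]; open=[(0,3) g=3 f=8, (0,4) g=4 f=8, (0,5) g=5 f=8, (1,1) g=2 f=8, (1,6) g=5 f=6, (2,1) g=1 f=6, (2,4) g=4 f=6, (2,5) g=5 f=6, (3,2) g=1 f=6]; closed=[(1,2), (1,3), (1,4), (1,5), (2,2)]

step 1: expand (1,3) (f=6, h=4) → closed; open now [(0,3) g=3 f=8, (1,1) g=2 f=8, (1,4) g=3 f=6, (2,1) g=1 f=6, (3,2) g=1 f=6]
step 2: expand (1,4) (f=6, h=3) → closed; open now [(0,3) g=3 f=8, (0,4) g=4 f=8, (1,1) g=2 f=8, (1,5) g=4 f=6, (2,1) g=1 f=6, (2,4) g=4 f=6, (3,2) g=1 f=6]
step 3: expand (1,5) (f=6, h=2) → closed; open now [(0,3) g=3 f=8, (0,4) g=4 f=8, (0,5) g=5 f=8, (1,1) g=2 f=8, (1,6) g=5 f=6, (2,1) g=1 f=6, (2,4) g=4 f=6, (2,5) g=5 f=6, (3,2) g=1 f=6]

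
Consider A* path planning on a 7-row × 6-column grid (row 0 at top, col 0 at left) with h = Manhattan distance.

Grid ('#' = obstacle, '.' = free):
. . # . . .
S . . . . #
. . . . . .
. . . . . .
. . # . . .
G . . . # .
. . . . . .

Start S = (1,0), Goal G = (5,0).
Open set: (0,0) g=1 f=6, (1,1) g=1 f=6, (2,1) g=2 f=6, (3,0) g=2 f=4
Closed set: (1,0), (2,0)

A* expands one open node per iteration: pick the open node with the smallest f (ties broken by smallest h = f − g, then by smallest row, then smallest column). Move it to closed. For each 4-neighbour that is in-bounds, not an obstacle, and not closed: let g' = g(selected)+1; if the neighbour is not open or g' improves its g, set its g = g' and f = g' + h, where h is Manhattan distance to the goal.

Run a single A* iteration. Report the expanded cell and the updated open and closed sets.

expanded=(3,0); open=[(0,0) g=1 f=6, (1,1) g=1 f=6, (2,1) g=2 f=6, (3,1) g=3 f=6, (4,0) g=3 f=4]; closed=[(1,0), (2,0), (3,0)]

step 1: expand (3,0) (f=4, h=2) → closed; open now [(0,0) g=1 f=6, (1,1) g=1 f=6, (2,1) g=2 f=6, (3,1) g=3 f=6, (4,0) g=3 f=4]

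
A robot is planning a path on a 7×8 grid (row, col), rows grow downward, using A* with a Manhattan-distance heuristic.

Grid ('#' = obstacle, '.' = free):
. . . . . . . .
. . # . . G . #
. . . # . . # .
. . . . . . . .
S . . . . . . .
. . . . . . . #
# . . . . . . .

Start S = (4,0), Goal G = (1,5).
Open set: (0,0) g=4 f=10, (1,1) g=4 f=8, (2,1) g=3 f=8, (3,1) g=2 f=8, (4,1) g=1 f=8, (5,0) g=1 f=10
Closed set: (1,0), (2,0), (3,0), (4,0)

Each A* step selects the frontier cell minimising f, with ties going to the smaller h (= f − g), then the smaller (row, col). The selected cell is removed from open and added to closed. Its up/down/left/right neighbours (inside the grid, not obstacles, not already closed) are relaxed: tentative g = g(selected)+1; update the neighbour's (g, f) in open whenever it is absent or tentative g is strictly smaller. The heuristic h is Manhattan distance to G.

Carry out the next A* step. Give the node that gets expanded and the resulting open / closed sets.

step 1: expand (1,1) (f=8, h=4) → closed; open now [(0,0) g=4 f=10, (0,1) g=5 f=10, (2,1) g=3 f=8, (3,1) g=2 f=8, (4,1) g=1 f=8, (5,0) g=1 f=10]

expanded=(1,1); open=[(0,0) g=4 f=10, (0,1) g=5 f=10, (2,1) g=3 f=8, (3,1) g=2 f=8, (4,1) g=1 f=8, (5,0) g=1 f=10]; closed=[(1,0), (1,1), (2,0), (3,0), (4,0)]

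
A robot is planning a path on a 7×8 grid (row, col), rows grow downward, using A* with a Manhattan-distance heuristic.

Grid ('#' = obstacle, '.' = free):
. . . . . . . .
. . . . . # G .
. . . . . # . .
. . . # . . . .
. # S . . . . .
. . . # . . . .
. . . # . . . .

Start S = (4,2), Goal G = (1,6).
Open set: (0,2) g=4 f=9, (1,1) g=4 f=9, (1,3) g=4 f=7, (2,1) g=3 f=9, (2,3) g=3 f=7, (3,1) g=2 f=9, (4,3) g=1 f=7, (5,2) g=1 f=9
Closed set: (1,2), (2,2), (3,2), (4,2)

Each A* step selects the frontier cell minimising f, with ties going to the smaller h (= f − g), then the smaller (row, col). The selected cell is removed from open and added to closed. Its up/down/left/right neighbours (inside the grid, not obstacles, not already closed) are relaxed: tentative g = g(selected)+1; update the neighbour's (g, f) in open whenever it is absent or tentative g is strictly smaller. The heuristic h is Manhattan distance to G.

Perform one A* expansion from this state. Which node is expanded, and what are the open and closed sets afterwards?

expanded=(1,3); open=[(0,2) g=4 f=9, (0,3) g=5 f=9, (1,1) g=4 f=9, (1,4) g=5 f=7, (2,1) g=3 f=9, (2,3) g=3 f=7, (3,1) g=2 f=9, (4,3) g=1 f=7, (5,2) g=1 f=9]; closed=[(1,2), (1,3), (2,2), (3,2), (4,2)]

step 1: expand (1,3) (f=7, h=3) → closed; open now [(0,2) g=4 f=9, (0,3) g=5 f=9, (1,1) g=4 f=9, (1,4) g=5 f=7, (2,1) g=3 f=9, (2,3) g=3 f=7, (3,1) g=2 f=9, (4,3) g=1 f=7, (5,2) g=1 f=9]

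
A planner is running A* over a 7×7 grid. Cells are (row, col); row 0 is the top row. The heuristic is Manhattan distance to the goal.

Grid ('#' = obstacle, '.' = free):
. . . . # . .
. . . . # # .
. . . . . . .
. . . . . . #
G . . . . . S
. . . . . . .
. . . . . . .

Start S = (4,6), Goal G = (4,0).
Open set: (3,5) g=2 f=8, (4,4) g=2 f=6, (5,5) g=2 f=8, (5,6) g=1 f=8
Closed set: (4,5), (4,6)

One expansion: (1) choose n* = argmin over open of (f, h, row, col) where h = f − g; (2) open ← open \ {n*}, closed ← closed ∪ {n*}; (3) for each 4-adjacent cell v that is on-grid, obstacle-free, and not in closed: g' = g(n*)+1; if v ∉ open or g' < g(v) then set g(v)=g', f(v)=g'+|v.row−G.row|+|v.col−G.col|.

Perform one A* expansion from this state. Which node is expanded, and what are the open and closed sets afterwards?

expanded=(4,4); open=[(3,4) g=3 f=8, (3,5) g=2 f=8, (4,3) g=3 f=6, (5,4) g=3 f=8, (5,5) g=2 f=8, (5,6) g=1 f=8]; closed=[(4,4), (4,5), (4,6)]

step 1: expand (4,4) (f=6, h=4) → closed; open now [(3,4) g=3 f=8, (3,5) g=2 f=8, (4,3) g=3 f=6, (5,4) g=3 f=8, (5,5) g=2 f=8, (5,6) g=1 f=8]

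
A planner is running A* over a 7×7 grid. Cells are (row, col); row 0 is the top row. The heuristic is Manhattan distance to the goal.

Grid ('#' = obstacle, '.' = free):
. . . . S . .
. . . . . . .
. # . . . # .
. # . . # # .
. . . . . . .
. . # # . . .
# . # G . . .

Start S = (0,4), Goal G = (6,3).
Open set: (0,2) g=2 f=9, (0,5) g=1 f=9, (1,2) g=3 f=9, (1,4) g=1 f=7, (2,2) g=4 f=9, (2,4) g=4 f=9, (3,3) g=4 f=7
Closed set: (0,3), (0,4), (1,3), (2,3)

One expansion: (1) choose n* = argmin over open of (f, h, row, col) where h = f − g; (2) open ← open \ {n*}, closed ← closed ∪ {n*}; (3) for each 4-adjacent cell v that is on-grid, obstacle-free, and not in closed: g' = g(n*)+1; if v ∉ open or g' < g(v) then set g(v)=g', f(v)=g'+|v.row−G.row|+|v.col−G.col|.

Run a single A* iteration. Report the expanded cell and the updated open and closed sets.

step 1: expand (3,3) (f=7, h=3) → closed; open now [(0,2) g=2 f=9, (0,5) g=1 f=9, (1,2) g=3 f=9, (1,4) g=1 f=7, (2,2) g=4 f=9, (2,4) g=4 f=9, (3,2) g=5 f=9, (4,3) g=5 f=7]

expanded=(3,3); open=[(0,2) g=2 f=9, (0,5) g=1 f=9, (1,2) g=3 f=9, (1,4) g=1 f=7, (2,2) g=4 f=9, (2,4) g=4 f=9, (3,2) g=5 f=9, (4,3) g=5 f=7]; closed=[(0,3), (0,4), (1,3), (2,3), (3,3)]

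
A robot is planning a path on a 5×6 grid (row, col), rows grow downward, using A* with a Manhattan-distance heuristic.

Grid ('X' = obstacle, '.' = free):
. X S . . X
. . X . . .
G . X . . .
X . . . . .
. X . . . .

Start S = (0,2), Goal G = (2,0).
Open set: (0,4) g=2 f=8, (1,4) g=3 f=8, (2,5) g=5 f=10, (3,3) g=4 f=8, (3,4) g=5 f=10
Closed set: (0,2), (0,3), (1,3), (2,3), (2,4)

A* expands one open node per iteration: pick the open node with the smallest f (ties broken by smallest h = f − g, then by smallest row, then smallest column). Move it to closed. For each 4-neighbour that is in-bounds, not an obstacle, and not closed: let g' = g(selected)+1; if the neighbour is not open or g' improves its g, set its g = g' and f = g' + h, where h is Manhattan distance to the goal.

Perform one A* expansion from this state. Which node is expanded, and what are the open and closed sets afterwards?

expanded=(3,3); open=[(0,4) g=2 f=8, (1,4) g=3 f=8, (2,5) g=5 f=10, (3,2) g=5 f=8, (3,4) g=5 f=10, (4,3) g=5 f=10]; closed=[(0,2), (0,3), (1,3), (2,3), (2,4), (3,3)]

step 1: expand (3,3) (f=8, h=4) → closed; open now [(0,4) g=2 f=8, (1,4) g=3 f=8, (2,5) g=5 f=10, (3,2) g=5 f=8, (3,4) g=5 f=10, (4,3) g=5 f=10]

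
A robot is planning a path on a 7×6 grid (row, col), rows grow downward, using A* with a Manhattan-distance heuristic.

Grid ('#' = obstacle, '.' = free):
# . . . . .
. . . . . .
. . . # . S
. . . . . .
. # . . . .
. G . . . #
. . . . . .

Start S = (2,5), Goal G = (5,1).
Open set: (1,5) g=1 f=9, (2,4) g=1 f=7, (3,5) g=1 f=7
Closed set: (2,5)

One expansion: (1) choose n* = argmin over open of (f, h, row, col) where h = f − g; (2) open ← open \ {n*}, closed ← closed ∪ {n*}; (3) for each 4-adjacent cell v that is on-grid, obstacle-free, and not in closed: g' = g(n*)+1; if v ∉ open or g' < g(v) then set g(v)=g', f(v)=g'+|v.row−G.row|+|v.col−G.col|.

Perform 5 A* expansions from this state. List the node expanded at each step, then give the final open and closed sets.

order=[(2,4) → (3,4) → (3,3) → (3,2) → (3,1)]; open=[(1,4) g=2 f=9, (1,5) g=1 f=9, (2,1) g=6 f=9, (2,2) g=5 f=9, (3,0) g=6 f=9, (3,5) g=1 f=7, (4,2) g=5 f=7, (4,3) g=4 f=7, (4,4) g=3 f=7]; closed=[(2,4), (2,5), (3,1), (3,2), (3,3), (3,4)]

step 1: expand (2,4) (f=7, h=6) → closed; open now [(1,4) g=2 f=9, (1,5) g=1 f=9, (3,4) g=2 f=7, (3,5) g=1 f=7]
step 2: expand (3,4) (f=7, h=5) → closed; open now [(1,4) g=2 f=9, (1,5) g=1 f=9, (3,3) g=3 f=7, (3,5) g=1 f=7, (4,4) g=3 f=7]
step 3: expand (3,3) (f=7, h=4) → closed; open now [(1,4) g=2 f=9, (1,5) g=1 f=9, (3,2) g=4 f=7, (3,5) g=1 f=7, (4,3) g=4 f=7, (4,4) g=3 f=7]
step 4: expand (3,2) (f=7, h=3) → closed; open now [(1,4) g=2 f=9, (1,5) g=1 f=9, (2,2) g=5 f=9, (3,1) g=5 f=7, (3,5) g=1 f=7, (4,2) g=5 f=7, (4,3) g=4 f=7, (4,4) g=3 f=7]
step 5: expand (3,1) (f=7, h=2) → closed; open now [(1,4) g=2 f=9, (1,5) g=1 f=9, (2,1) g=6 f=9, (2,2) g=5 f=9, (3,0) g=6 f=9, (3,5) g=1 f=7, (4,2) g=5 f=7, (4,3) g=4 f=7, (4,4) g=3 f=7]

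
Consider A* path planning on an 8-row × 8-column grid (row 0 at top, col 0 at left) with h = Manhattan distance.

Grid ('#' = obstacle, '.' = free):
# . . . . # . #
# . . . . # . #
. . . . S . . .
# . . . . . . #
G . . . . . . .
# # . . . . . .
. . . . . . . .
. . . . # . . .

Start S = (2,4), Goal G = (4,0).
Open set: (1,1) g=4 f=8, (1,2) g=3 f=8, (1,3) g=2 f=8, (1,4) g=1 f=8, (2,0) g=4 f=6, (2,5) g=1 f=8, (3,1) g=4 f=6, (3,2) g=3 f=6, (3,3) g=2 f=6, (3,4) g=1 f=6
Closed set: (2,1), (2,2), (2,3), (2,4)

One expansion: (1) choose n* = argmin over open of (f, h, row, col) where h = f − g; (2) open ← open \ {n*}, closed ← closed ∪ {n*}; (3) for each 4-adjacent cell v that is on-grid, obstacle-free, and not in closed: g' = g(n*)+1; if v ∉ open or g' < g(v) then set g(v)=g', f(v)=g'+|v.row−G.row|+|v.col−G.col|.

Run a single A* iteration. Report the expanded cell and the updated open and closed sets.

step 1: expand (2,0) (f=6, h=2) → closed; open now [(1,1) g=4 f=8, (1,2) g=3 f=8, (1,3) g=2 f=8, (1,4) g=1 f=8, (2,5) g=1 f=8, (3,1) g=4 f=6, (3,2) g=3 f=6, (3,3) g=2 f=6, (3,4) g=1 f=6]

expanded=(2,0); open=[(1,1) g=4 f=8, (1,2) g=3 f=8, (1,3) g=2 f=8, (1,4) g=1 f=8, (2,5) g=1 f=8, (3,1) g=4 f=6, (3,2) g=3 f=6, (3,3) g=2 f=6, (3,4) g=1 f=6]; closed=[(2,0), (2,1), (2,2), (2,3), (2,4)]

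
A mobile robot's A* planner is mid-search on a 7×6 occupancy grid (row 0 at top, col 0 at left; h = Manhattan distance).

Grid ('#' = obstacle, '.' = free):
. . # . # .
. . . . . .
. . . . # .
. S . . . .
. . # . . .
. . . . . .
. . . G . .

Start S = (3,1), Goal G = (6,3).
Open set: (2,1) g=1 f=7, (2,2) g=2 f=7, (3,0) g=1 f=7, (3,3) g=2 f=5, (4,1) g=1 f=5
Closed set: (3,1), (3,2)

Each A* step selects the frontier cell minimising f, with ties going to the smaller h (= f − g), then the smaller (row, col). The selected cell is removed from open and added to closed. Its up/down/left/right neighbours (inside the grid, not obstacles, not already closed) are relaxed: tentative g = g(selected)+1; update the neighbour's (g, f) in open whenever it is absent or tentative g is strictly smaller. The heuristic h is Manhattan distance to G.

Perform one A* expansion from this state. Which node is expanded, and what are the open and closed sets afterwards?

step 1: expand (3,3) (f=5, h=3) → closed; open now [(2,1) g=1 f=7, (2,2) g=2 f=7, (2,3) g=3 f=7, (3,0) g=1 f=7, (3,4) g=3 f=7, (4,1) g=1 f=5, (4,3) g=3 f=5]

expanded=(3,3); open=[(2,1) g=1 f=7, (2,2) g=2 f=7, (2,3) g=3 f=7, (3,0) g=1 f=7, (3,4) g=3 f=7, (4,1) g=1 f=5, (4,3) g=3 f=5]; closed=[(3,1), (3,2), (3,3)]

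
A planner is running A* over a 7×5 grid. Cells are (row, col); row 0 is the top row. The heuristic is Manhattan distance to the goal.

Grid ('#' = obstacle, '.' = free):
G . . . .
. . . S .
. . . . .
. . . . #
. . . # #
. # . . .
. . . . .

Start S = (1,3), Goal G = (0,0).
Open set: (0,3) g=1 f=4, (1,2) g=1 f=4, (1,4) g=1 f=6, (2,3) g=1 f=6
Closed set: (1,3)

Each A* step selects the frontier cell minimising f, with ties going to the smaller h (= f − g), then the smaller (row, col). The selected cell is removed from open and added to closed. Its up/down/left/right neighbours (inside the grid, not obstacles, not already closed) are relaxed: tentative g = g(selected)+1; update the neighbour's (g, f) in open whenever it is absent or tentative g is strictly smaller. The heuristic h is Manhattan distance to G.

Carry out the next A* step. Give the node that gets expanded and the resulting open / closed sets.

expanded=(0,3); open=[(0,2) g=2 f=4, (0,4) g=2 f=6, (1,2) g=1 f=4, (1,4) g=1 f=6, (2,3) g=1 f=6]; closed=[(0,3), (1,3)]

step 1: expand (0,3) (f=4, h=3) → closed; open now [(0,2) g=2 f=4, (0,4) g=2 f=6, (1,2) g=1 f=4, (1,4) g=1 f=6, (2,3) g=1 f=6]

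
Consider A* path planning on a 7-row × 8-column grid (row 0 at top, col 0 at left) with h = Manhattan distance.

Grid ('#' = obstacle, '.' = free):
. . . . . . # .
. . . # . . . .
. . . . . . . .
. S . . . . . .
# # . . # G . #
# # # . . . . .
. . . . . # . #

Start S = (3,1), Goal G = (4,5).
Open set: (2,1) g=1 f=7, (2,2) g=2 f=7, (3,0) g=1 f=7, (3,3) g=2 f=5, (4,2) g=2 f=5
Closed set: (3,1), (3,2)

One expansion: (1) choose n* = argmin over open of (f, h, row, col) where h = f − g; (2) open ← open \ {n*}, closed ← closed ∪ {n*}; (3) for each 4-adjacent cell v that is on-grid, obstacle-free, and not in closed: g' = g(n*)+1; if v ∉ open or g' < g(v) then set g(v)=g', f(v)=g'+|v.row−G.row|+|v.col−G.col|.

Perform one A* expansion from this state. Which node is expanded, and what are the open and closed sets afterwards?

step 1: expand (3,3) (f=5, h=3) → closed; open now [(2,1) g=1 f=7, (2,2) g=2 f=7, (2,3) g=3 f=7, (3,0) g=1 f=7, (3,4) g=3 f=5, (4,2) g=2 f=5, (4,3) g=3 f=5]

expanded=(3,3); open=[(2,1) g=1 f=7, (2,2) g=2 f=7, (2,3) g=3 f=7, (3,0) g=1 f=7, (3,4) g=3 f=5, (4,2) g=2 f=5, (4,3) g=3 f=5]; closed=[(3,1), (3,2), (3,3)]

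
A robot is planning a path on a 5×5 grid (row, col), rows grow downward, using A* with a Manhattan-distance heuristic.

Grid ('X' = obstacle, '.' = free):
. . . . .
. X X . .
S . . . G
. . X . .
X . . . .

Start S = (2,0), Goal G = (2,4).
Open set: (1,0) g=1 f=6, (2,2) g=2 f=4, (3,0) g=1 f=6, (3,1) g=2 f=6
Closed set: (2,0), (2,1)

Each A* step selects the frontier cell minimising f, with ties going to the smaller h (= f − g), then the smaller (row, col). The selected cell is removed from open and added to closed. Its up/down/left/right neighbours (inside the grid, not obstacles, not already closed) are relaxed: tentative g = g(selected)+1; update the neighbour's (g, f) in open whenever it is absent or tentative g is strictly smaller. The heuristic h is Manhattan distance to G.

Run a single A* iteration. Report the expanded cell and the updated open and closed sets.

step 1: expand (2,2) (f=4, h=2) → closed; open now [(1,0) g=1 f=6, (2,3) g=3 f=4, (3,0) g=1 f=6, (3,1) g=2 f=6]

expanded=(2,2); open=[(1,0) g=1 f=6, (2,3) g=3 f=4, (3,0) g=1 f=6, (3,1) g=2 f=6]; closed=[(2,0), (2,1), (2,2)]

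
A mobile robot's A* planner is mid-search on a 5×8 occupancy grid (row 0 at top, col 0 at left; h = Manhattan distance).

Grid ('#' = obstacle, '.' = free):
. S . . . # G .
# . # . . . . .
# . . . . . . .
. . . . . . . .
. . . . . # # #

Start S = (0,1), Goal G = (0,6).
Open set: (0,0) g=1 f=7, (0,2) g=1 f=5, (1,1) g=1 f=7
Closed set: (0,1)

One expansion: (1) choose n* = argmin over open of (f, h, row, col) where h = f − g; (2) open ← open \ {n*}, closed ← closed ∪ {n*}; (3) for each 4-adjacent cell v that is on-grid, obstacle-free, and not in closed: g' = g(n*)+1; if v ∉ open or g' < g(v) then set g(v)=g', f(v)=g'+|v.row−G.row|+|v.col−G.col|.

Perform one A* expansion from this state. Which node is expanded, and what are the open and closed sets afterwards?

step 1: expand (0,2) (f=5, h=4) → closed; open now [(0,0) g=1 f=7, (0,3) g=2 f=5, (1,1) g=1 f=7]

expanded=(0,2); open=[(0,0) g=1 f=7, (0,3) g=2 f=5, (1,1) g=1 f=7]; closed=[(0,1), (0,2)]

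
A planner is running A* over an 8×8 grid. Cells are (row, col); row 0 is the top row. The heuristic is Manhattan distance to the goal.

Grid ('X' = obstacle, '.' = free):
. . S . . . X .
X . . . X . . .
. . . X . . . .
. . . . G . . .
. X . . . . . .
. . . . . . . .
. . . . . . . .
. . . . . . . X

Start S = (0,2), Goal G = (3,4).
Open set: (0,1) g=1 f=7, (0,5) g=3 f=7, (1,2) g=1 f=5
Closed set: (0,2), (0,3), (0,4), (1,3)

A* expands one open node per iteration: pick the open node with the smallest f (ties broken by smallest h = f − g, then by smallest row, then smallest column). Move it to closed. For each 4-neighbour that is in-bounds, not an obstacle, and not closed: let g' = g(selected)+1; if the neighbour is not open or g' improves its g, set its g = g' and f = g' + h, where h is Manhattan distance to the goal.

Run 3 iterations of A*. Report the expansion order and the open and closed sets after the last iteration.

order=[(1,2) → (2,2) → (3,2)]; open=[(0,1) g=1 f=7, (0,5) g=3 f=7, (1,1) g=2 f=7, (2,1) g=3 f=7, (3,1) g=4 f=7, (3,3) g=4 f=5, (4,2) g=4 f=7]; closed=[(0,2), (0,3), (0,4), (1,2), (1,3), (2,2), (3,2)]

step 1: expand (1,2) (f=5, h=4) → closed; open now [(0,1) g=1 f=7, (0,5) g=3 f=7, (1,1) g=2 f=7, (2,2) g=2 f=5]
step 2: expand (2,2) (f=5, h=3) → closed; open now [(0,1) g=1 f=7, (0,5) g=3 f=7, (1,1) g=2 f=7, (2,1) g=3 f=7, (3,2) g=3 f=5]
step 3: expand (3,2) (f=5, h=2) → closed; open now [(0,1) g=1 f=7, (0,5) g=3 f=7, (1,1) g=2 f=7, (2,1) g=3 f=7, (3,1) g=4 f=7, (3,3) g=4 f=5, (4,2) g=4 f=7]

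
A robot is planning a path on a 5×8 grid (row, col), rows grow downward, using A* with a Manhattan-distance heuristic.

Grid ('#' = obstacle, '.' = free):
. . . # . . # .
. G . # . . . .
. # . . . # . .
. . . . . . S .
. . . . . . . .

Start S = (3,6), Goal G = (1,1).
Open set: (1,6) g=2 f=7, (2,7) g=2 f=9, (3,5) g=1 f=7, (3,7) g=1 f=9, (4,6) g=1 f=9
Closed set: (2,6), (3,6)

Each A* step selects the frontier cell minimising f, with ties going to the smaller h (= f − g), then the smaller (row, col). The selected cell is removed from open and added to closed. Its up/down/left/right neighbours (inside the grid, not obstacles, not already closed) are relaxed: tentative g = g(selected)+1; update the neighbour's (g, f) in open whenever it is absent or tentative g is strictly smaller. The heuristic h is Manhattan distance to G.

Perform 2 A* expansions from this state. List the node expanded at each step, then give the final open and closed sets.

step 1: expand (1,6) (f=7, h=5) → closed; open now [(1,5) g=3 f=7, (1,7) g=3 f=9, (2,7) g=2 f=9, (3,5) g=1 f=7, (3,7) g=1 f=9, (4,6) g=1 f=9]
step 2: expand (1,5) (f=7, h=4) → closed; open now [(0,5) g=4 f=9, (1,4) g=4 f=7, (1,7) g=3 f=9, (2,7) g=2 f=9, (3,5) g=1 f=7, (3,7) g=1 f=9, (4,6) g=1 f=9]

order=[(1,6) → (1,5)]; open=[(0,5) g=4 f=9, (1,4) g=4 f=7, (1,7) g=3 f=9, (2,7) g=2 f=9, (3,5) g=1 f=7, (3,7) g=1 f=9, (4,6) g=1 f=9]; closed=[(1,5), (1,6), (2,6), (3,6)]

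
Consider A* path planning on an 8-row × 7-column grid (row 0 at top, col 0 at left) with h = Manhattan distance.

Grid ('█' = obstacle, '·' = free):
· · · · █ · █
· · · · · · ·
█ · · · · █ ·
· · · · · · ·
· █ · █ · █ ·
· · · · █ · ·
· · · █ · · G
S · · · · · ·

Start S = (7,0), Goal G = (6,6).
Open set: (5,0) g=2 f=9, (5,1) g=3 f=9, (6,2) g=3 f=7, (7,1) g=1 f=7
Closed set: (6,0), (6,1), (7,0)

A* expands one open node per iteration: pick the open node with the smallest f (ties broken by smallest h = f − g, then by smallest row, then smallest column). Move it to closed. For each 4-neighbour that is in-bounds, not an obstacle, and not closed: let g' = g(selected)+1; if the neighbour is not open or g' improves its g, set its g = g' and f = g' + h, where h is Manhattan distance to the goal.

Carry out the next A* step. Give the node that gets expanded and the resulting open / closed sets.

step 1: expand (6,2) (f=7, h=4) → closed; open now [(5,0) g=2 f=9, (5,1) g=3 f=9, (5,2) g=4 f=9, (7,1) g=1 f=7, (7,2) g=4 f=9]

expanded=(6,2); open=[(5,0) g=2 f=9, (5,1) g=3 f=9, (5,2) g=4 f=9, (7,1) g=1 f=7, (7,2) g=4 f=9]; closed=[(6,0), (6,1), (6,2), (7,0)]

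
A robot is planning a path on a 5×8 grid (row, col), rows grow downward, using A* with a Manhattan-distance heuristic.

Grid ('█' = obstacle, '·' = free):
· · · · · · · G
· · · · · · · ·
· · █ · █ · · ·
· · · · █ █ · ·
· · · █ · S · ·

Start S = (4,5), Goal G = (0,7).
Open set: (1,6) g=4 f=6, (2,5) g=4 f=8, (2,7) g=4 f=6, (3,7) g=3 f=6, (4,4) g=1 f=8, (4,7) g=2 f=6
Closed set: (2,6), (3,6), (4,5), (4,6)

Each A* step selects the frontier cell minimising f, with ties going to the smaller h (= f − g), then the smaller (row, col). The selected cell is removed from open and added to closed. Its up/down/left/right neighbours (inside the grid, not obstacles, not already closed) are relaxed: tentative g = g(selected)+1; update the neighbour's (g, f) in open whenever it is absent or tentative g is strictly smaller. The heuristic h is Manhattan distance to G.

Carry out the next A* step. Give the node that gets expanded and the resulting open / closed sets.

expanded=(1,6); open=[(0,6) g=5 f=6, (1,5) g=5 f=8, (1,7) g=5 f=6, (2,5) g=4 f=8, (2,7) g=4 f=6, (3,7) g=3 f=6, (4,4) g=1 f=8, (4,7) g=2 f=6]; closed=[(1,6), (2,6), (3,6), (4,5), (4,6)]

step 1: expand (1,6) (f=6, h=2) → closed; open now [(0,6) g=5 f=6, (1,5) g=5 f=8, (1,7) g=5 f=6, (2,5) g=4 f=8, (2,7) g=4 f=6, (3,7) g=3 f=6, (4,4) g=1 f=8, (4,7) g=2 f=6]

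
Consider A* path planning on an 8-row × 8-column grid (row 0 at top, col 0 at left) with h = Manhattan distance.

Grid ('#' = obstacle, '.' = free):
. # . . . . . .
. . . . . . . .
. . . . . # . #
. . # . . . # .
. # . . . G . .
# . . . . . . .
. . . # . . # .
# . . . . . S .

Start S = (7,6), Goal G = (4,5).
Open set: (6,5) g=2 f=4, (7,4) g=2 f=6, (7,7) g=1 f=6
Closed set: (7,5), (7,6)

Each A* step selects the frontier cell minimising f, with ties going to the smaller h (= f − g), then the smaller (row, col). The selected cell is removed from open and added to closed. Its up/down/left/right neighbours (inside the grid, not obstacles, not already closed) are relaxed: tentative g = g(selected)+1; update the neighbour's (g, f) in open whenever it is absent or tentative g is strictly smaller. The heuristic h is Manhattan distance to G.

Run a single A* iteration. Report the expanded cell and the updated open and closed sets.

expanded=(6,5); open=[(5,5) g=3 f=4, (6,4) g=3 f=6, (7,4) g=2 f=6, (7,7) g=1 f=6]; closed=[(6,5), (7,5), (7,6)]

step 1: expand (6,5) (f=4, h=2) → closed; open now [(5,5) g=3 f=4, (6,4) g=3 f=6, (7,4) g=2 f=6, (7,7) g=1 f=6]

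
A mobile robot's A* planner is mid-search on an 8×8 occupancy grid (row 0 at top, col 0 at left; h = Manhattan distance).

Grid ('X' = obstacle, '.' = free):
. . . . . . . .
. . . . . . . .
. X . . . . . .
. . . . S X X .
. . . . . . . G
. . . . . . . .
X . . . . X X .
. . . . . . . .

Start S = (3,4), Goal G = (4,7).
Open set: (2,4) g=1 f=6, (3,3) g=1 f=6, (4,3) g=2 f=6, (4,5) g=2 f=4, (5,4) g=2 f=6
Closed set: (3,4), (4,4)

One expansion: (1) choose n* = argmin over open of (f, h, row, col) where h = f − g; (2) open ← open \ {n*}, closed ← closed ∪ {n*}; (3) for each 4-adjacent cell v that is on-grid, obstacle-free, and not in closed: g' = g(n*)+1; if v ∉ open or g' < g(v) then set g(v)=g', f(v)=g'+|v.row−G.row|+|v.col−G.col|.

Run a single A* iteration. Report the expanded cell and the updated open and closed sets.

step 1: expand (4,5) (f=4, h=2) → closed; open now [(2,4) g=1 f=6, (3,3) g=1 f=6, (4,3) g=2 f=6, (4,6) g=3 f=4, (5,4) g=2 f=6, (5,5) g=3 f=6]

expanded=(4,5); open=[(2,4) g=1 f=6, (3,3) g=1 f=6, (4,3) g=2 f=6, (4,6) g=3 f=4, (5,4) g=2 f=6, (5,5) g=3 f=6]; closed=[(3,4), (4,4), (4,5)]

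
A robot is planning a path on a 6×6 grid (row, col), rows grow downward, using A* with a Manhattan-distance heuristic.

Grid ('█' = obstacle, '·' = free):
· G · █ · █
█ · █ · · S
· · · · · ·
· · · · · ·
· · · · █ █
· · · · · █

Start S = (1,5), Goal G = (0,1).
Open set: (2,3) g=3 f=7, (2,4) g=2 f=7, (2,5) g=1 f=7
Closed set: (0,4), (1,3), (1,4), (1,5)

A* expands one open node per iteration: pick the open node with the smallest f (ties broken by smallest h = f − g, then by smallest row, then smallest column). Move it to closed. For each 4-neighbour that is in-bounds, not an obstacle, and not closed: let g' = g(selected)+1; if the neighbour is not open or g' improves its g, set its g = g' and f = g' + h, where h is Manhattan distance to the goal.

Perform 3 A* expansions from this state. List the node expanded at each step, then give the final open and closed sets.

step 1: expand (2,3) (f=7, h=4) → closed; open now [(2,2) g=4 f=7, (2,4) g=2 f=7, (2,5) g=1 f=7, (3,3) g=4 f=9]
step 2: expand (2,2) (f=7, h=3) → closed; open now [(2,1) g=5 f=7, (2,4) g=2 f=7, (2,5) g=1 f=7, (3,2) g=5 f=9, (3,3) g=4 f=9]
step 3: expand (2,1) (f=7, h=2) → closed; open now [(1,1) g=6 f=7, (2,0) g=6 f=9, (2,4) g=2 f=7, (2,5) g=1 f=7, (3,1) g=6 f=9, (3,2) g=5 f=9, (3,3) g=4 f=9]

order=[(2,3) → (2,2) → (2,1)]; open=[(1,1) g=6 f=7, (2,0) g=6 f=9, (2,4) g=2 f=7, (2,5) g=1 f=7, (3,1) g=6 f=9, (3,2) g=5 f=9, (3,3) g=4 f=9]; closed=[(0,4), (1,3), (1,4), (1,5), (2,1), (2,2), (2,3)]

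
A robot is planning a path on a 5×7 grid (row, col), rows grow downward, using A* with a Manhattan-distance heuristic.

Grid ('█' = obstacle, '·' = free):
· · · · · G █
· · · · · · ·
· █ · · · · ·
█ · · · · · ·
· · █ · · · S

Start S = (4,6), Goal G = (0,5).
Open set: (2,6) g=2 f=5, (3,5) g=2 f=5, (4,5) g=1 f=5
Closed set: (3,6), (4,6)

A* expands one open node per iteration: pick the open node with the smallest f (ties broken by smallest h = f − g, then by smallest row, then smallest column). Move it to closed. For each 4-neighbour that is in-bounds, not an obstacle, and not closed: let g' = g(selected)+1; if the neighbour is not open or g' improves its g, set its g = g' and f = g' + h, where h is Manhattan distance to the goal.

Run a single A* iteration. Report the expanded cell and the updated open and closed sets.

expanded=(2,6); open=[(1,6) g=3 f=5, (2,5) g=3 f=5, (3,5) g=2 f=5, (4,5) g=1 f=5]; closed=[(2,6), (3,6), (4,6)]

step 1: expand (2,6) (f=5, h=3) → closed; open now [(1,6) g=3 f=5, (2,5) g=3 f=5, (3,5) g=2 f=5, (4,5) g=1 f=5]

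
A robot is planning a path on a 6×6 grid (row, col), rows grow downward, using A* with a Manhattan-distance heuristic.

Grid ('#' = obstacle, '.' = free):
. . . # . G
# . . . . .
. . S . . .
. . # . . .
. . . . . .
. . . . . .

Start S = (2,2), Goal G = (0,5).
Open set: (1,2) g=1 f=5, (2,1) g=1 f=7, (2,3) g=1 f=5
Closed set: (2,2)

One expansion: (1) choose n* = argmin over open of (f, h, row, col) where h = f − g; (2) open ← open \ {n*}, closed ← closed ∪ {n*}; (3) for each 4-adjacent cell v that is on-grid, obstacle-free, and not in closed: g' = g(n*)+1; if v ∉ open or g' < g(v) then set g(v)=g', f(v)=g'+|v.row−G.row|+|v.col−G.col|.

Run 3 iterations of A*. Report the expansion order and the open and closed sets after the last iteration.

order=[(1,2) → (0,2) → (1,3)]; open=[(0,1) g=3 f=7, (1,1) g=2 f=7, (1,4) g=3 f=5, (2,1) g=1 f=7, (2,3) g=1 f=5]; closed=[(0,2), (1,2), (1,3), (2,2)]

step 1: expand (1,2) (f=5, h=4) → closed; open now [(0,2) g=2 f=5, (1,1) g=2 f=7, (1,3) g=2 f=5, (2,1) g=1 f=7, (2,3) g=1 f=5]
step 2: expand (0,2) (f=5, h=3) → closed; open now [(0,1) g=3 f=7, (1,1) g=2 f=7, (1,3) g=2 f=5, (2,1) g=1 f=7, (2,3) g=1 f=5]
step 3: expand (1,3) (f=5, h=3) → closed; open now [(0,1) g=3 f=7, (1,1) g=2 f=7, (1,4) g=3 f=5, (2,1) g=1 f=7, (2,3) g=1 f=5]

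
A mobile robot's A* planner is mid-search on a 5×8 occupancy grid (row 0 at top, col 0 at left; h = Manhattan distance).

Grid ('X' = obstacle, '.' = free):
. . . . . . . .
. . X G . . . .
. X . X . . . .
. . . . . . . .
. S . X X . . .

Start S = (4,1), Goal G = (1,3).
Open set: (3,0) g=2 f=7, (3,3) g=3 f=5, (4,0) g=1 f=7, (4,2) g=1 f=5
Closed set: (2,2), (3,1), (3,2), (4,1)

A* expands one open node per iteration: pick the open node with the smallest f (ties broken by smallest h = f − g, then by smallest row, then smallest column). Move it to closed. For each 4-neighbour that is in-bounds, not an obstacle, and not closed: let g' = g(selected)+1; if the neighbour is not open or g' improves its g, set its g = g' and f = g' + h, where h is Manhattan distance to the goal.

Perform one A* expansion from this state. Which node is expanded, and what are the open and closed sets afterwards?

step 1: expand (3,3) (f=5, h=2) → closed; open now [(3,0) g=2 f=7, (3,4) g=4 f=7, (4,0) g=1 f=7, (4,2) g=1 f=5]

expanded=(3,3); open=[(3,0) g=2 f=7, (3,4) g=4 f=7, (4,0) g=1 f=7, (4,2) g=1 f=5]; closed=[(2,2), (3,1), (3,2), (3,3), (4,1)]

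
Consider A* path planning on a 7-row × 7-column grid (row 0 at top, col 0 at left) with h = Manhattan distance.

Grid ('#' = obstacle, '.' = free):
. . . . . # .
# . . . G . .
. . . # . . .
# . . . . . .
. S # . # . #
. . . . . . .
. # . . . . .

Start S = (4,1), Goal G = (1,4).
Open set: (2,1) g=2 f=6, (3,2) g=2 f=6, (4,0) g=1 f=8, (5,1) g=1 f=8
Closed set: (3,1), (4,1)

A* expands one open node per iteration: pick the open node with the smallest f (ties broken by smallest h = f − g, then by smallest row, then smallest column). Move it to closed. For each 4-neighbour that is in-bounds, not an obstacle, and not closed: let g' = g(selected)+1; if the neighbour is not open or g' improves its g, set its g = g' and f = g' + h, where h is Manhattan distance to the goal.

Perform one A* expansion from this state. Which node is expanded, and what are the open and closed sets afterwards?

step 1: expand (2,1) (f=6, h=4) → closed; open now [(1,1) g=3 f=6, (2,0) g=3 f=8, (2,2) g=3 f=6, (3,2) g=2 f=6, (4,0) g=1 f=8, (5,1) g=1 f=8]

expanded=(2,1); open=[(1,1) g=3 f=6, (2,0) g=3 f=8, (2,2) g=3 f=6, (3,2) g=2 f=6, (4,0) g=1 f=8, (5,1) g=1 f=8]; closed=[(2,1), (3,1), (4,1)]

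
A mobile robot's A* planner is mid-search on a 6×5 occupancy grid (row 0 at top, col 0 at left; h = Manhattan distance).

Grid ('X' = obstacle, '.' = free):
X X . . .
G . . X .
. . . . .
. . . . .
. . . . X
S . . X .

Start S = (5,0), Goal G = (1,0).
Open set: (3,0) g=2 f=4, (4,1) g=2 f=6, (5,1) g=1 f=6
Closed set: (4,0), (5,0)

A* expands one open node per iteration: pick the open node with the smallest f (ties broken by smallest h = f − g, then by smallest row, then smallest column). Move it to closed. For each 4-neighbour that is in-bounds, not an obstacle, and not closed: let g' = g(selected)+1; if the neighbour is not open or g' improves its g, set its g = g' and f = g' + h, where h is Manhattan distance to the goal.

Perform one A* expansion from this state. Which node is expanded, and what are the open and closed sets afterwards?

step 1: expand (3,0) (f=4, h=2) → closed; open now [(2,0) g=3 f=4, (3,1) g=3 f=6, (4,1) g=2 f=6, (5,1) g=1 f=6]

expanded=(3,0); open=[(2,0) g=3 f=4, (3,1) g=3 f=6, (4,1) g=2 f=6, (5,1) g=1 f=6]; closed=[(3,0), (4,0), (5,0)]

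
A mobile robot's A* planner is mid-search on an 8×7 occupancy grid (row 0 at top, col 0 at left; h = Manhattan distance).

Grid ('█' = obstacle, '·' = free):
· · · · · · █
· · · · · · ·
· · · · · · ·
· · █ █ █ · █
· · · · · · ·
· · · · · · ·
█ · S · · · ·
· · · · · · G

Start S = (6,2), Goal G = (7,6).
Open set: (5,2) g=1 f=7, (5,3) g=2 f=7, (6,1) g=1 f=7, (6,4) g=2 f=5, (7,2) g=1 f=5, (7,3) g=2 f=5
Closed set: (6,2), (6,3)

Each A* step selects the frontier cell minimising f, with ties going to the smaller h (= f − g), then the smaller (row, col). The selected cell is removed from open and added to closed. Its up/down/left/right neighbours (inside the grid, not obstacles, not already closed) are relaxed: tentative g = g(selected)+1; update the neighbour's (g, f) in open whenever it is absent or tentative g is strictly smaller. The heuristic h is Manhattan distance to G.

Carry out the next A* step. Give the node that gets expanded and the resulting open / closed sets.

step 1: expand (6,4) (f=5, h=3) → closed; open now [(5,2) g=1 f=7, (5,3) g=2 f=7, (5,4) g=3 f=7, (6,1) g=1 f=7, (6,5) g=3 f=5, (7,2) g=1 f=5, (7,3) g=2 f=5, (7,4) g=3 f=5]

expanded=(6,4); open=[(5,2) g=1 f=7, (5,3) g=2 f=7, (5,4) g=3 f=7, (6,1) g=1 f=7, (6,5) g=3 f=5, (7,2) g=1 f=5, (7,3) g=2 f=5, (7,4) g=3 f=5]; closed=[(6,2), (6,3), (6,4)]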